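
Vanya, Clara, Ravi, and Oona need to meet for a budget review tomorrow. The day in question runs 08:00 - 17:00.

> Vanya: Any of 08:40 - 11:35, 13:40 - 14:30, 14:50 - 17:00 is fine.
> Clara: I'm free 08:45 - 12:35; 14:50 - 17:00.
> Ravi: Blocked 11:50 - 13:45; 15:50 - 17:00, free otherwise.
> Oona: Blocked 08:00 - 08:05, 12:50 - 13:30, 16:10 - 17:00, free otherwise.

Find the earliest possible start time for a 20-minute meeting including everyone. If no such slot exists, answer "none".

08:45

Vanya free: 08:40-11:35, 13:40-14:30, 14:50-17:00.
Clara free: 08:45-12:35, 14:50-17:00.
Ravi free: 08:00-11:50, 13:45-15:50 (invert busy blocks within the working day).
Oona free: 08:05-12:50, 13:30-16:10 (invert busy blocks within the working day).
Vanya ∩ Clara: 08:45-11:35, 14:50-17:00.
Vanya ∩ Clara ∩ Ravi: 08:45-11:35, 14:50-15:50.
Vanya ∩ Clara ∩ Ravi ∩ Oona: 08:45-11:35, 14:50-15:50.
The first common window of at least 20 minutes is 08:45-11:35, so the earliest start is 08:45.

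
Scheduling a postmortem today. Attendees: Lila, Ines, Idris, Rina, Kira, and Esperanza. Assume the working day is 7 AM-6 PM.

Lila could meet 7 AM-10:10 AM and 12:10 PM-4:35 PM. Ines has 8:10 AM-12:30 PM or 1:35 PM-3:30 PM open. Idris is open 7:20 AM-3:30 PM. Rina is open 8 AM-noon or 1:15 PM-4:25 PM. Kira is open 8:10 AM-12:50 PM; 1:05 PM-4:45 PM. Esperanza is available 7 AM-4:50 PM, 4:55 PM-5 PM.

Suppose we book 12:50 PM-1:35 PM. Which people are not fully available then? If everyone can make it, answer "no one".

Ines, Kira, Rina

Lila: free for 12:50-13:35. Ines: not fully free for 12:50-13:35. Idris: free for 12:50-13:35. Rina: not fully free for 12:50-13:35. Kira: not fully free for 12:50-13:35. Esperanza: free for 12:50-13:35.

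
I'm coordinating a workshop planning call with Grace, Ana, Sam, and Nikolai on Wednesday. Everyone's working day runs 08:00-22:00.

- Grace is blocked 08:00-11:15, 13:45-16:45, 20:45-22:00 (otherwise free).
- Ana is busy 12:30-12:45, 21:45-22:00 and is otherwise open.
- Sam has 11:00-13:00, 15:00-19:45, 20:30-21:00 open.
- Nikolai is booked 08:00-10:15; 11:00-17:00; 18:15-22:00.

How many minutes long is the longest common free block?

Grace free: 11:15-13:45, 16:45-20:45 (invert busy blocks within the working day).
Ana free: 08:00-12:30, 12:45-21:45 (invert busy blocks within the working day).
Sam free: 11:00-13:00, 15:00-19:45, 20:30-21:00.
Nikolai free: 10:15-11:00, 17:00-18:15 (invert busy blocks within the working day).
Grace ∩ Ana: 11:15-12:30, 12:45-13:45, 16:45-20:45.
Grace ∩ Ana ∩ Sam: 11:15-12:30, 12:45-13:00, 16:45-19:45, 20:30-20:45.
Grace ∩ Ana ∩ Sam ∩ Nikolai: 17:00-18:15.
The longest is 17:00-18:15 at 75 minutes.

75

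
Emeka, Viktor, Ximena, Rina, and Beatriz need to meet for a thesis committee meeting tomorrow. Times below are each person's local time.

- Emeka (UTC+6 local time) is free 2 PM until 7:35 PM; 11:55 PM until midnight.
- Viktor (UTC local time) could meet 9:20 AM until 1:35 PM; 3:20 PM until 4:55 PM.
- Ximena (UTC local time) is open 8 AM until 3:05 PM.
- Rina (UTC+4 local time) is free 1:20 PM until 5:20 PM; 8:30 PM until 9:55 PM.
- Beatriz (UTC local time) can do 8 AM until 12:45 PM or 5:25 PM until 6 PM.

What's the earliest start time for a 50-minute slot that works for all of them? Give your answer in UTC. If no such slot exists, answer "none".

09:20

Emeka in UTC: 08:00-13:35, 17:55-18:00 (subtract 6h to convert from UTC+6).
Viktor in UTC: 09:20-13:35, 15:20-16:55.
Ximena in UTC: 08:00-15:05.
Rina in UTC: 09:20-13:20, 16:30-17:55 (subtract 4h to convert from UTC+4).
Beatriz in UTC: 08:00-12:45, 17:25-18:00.
Emeka ∩ Viktor: 09:20-13:35.
Emeka ∩ Viktor ∩ Ximena: 09:20-13:35.
Emeka ∩ Viktor ∩ Ximena ∩ Rina: 09:20-13:20.
Emeka ∩ Viktor ∩ Ximena ∩ Rina ∩ Beatriz: 09:20-12:45.
The first common window of at least 50 minutes is 09:20-12:45, so the earliest start is 09:20.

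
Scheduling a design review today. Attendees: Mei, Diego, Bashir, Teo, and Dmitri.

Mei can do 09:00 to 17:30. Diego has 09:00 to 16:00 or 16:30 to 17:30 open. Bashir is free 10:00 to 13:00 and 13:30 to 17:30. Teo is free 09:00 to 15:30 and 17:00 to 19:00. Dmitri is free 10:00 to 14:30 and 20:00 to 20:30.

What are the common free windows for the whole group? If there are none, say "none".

10:00-13:00, 13:30-14:30

Mei ∩ Diego: 09:00-16:00, 16:30-17:30.
Mei ∩ Diego ∩ Bashir: 10:00-13:00, 13:30-16:00, 16:30-17:30.
Mei ∩ Diego ∩ Bashir ∩ Teo: 10:00-13:00, 13:30-15:30, 17:00-17:30.
Mei ∩ Diego ∩ Bashir ∩ Teo ∩ Dmitri: 10:00-13:00, 13:30-14:30.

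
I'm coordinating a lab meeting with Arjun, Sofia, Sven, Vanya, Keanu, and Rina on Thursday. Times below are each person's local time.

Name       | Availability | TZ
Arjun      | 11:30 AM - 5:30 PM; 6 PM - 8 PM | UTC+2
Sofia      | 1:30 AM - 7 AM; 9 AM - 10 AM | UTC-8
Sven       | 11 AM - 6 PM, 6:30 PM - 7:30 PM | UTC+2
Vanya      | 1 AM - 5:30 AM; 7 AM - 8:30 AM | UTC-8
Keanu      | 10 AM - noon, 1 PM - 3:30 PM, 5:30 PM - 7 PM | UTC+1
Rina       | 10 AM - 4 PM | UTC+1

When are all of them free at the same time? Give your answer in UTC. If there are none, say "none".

Arjun in UTC: 09:30-15:30, 16:00-18:00 (subtract 2h to convert from UTC+2).
Sofia in UTC: 09:30-15:00, 17:00-18:00 (add 8h to convert from UTC-8).
Sven in UTC: 09:00-16:00, 16:30-17:30 (subtract 2h to convert from UTC+2).
Vanya in UTC: 09:00-13:30, 15:00-16:30 (add 8h to convert from UTC-8).
Keanu in UTC: 09:00-11:00, 12:00-14:30, 16:30-18:00 (subtract 1h to convert from UTC+1).
Rina in UTC: 09:00-15:00 (subtract 1h to convert from UTC+1).
Arjun ∩ Sofia: 09:30-15:00, 17:00-18:00.
Arjun ∩ Sofia ∩ Sven: 09:30-15:00, 17:00-17:30.
Arjun ∩ Sofia ∩ Sven ∩ Vanya: 09:30-13:30.
Arjun ∩ Sofia ∩ Sven ∩ Vanya ∩ Keanu: 09:30-11:00, 12:00-13:30.
Arjun ∩ Sofia ∩ Sven ∩ Vanya ∩ Keanu ∩ Rina: 09:30-11:00, 12:00-13:30.

09:30-11:00, 12:00-13:30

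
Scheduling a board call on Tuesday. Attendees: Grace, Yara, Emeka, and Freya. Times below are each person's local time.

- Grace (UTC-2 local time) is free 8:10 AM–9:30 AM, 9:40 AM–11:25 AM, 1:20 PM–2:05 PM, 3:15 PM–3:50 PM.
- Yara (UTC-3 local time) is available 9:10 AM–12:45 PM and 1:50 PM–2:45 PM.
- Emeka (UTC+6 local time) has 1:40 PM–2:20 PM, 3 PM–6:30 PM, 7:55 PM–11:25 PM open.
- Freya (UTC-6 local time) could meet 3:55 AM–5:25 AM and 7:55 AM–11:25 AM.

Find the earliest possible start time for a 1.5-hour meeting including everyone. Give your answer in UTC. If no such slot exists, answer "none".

Grace in UTC: 10:10-11:30, 11:40-13:25, 15:20-16:05, 17:15-17:50 (add 2h to convert from UTC-2).
Yara in UTC: 12:10-15:45, 16:50-17:45 (add 3h to convert from UTC-3).
Emeka in UTC: 07:40-08:20, 09:00-12:30, 13:55-17:25 (subtract 6h to convert from UTC+6).
Freya in UTC: 09:55-11:25, 13:55-17:25 (add 6h to convert from UTC-6).
Grace ∩ Yara: 12:10-13:25, 15:20-15:45, 17:15-17:45.
Grace ∩ Yara ∩ Emeka: 12:10-12:30, 15:20-15:45, 17:15-17:25.
Grace ∩ Yara ∩ Emeka ∩ Freya: 15:20-15:45, 17:15-17:25.
No common window is at least 90 minutes long.

none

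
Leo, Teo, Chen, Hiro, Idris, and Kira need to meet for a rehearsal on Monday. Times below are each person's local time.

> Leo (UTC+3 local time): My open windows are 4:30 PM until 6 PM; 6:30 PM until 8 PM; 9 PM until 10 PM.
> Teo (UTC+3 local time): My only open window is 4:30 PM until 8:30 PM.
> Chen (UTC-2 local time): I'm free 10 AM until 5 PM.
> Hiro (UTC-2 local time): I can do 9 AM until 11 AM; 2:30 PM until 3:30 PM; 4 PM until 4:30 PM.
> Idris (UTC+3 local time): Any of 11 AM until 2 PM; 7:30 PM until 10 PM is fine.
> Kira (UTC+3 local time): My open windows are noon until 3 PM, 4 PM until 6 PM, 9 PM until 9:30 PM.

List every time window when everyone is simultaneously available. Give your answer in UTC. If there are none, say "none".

none

Leo in UTC: 13:30-15:00, 15:30-17:00, 18:00-19:00 (subtract 3h to convert from UTC+3).
Teo in UTC: 13:30-17:30 (subtract 3h to convert from UTC+3).
Chen in UTC: 12:00-19:00 (add 2h to convert from UTC-2).
Hiro in UTC: 11:00-13:00, 16:30-17:30, 18:00-18:30 (add 2h to convert from UTC-2).
Idris in UTC: 08:00-11:00, 16:30-19:00 (subtract 3h to convert from UTC+3).
Kira in UTC: 09:00-12:00, 13:00-15:00, 18:00-18:30 (subtract 3h to convert from UTC+3).
Leo ∩ Teo: 13:30-15:00, 15:30-17:00.
Leo ∩ Teo ∩ Chen: 13:30-15:00, 15:30-17:00.
Leo ∩ Teo ∩ Chen ∩ Hiro: 16:30-17:00.
Leo ∩ Teo ∩ Chen ∩ Hiro ∩ Idris: 16:30-17:00.
Leo ∩ Teo ∩ Chen ∩ Hiro ∩ Idris ∩ Kira: ∅.
There is no time when everyone is free.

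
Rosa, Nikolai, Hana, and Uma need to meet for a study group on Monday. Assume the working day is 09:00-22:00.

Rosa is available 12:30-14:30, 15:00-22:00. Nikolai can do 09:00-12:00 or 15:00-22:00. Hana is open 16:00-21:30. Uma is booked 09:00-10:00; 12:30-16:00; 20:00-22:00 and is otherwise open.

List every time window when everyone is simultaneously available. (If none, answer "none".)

16:00-20:00

Rosa free: 12:30-14:30, 15:00-22:00.
Nikolai free: 09:00-12:00, 15:00-22:00.
Hana free: 16:00-21:30.
Uma free: 10:00-12:30, 16:00-20:00 (invert busy blocks within the working day).
Rosa ∩ Nikolai: 15:00-22:00.
Rosa ∩ Nikolai ∩ Hana: 16:00-21:30.
Rosa ∩ Nikolai ∩ Hana ∩ Uma: 16:00-20:00.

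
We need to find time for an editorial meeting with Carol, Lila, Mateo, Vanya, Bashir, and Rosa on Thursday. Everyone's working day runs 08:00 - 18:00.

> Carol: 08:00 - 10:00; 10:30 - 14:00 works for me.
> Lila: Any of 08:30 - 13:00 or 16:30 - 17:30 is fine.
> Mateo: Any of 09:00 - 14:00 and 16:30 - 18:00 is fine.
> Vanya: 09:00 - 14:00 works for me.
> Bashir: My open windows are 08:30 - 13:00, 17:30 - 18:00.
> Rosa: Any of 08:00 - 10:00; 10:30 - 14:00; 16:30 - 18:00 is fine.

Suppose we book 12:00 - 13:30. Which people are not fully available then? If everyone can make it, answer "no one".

Bashir, Lila

Carol: free for 12:00-13:30. Lila: not fully free for 12:00-13:30. Mateo: free for 12:00-13:30. Vanya: free for 12:00-13:30. Bashir: not fully free for 12:00-13:30. Rosa: free for 12:00-13:30.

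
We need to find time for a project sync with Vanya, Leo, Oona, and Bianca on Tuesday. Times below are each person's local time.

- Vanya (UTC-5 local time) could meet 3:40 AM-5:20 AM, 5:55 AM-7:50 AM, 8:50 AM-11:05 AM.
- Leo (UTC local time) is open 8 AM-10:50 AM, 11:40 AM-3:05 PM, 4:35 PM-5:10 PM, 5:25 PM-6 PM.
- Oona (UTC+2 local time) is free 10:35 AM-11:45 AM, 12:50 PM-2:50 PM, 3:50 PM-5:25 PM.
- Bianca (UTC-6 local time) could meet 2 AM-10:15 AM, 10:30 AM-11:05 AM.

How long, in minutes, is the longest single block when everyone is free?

Vanya in UTC: 08:40-10:20, 10:55-12:50, 13:50-16:05 (add 5h to convert from UTC-5).
Leo in UTC: 08:00-10:50, 11:40-15:05, 16:35-17:10, 17:25-18:00.
Oona in UTC: 08:35-09:45, 10:50-12:50, 13:50-15:25 (subtract 2h to convert from UTC+2).
Bianca in UTC: 08:00-16:15, 16:30-17:05 (add 6h to convert from UTC-6).
Vanya ∩ Leo: 08:40-10:20, 11:40-12:50, 13:50-15:05.
Vanya ∩ Leo ∩ Oona: 08:40-09:45, 11:40-12:50, 13:50-15:05.
Vanya ∩ Leo ∩ Oona ∩ Bianca: 08:40-09:45, 11:40-12:50, 13:50-15:05.
So the common availability across everyone is 08:40-09:45, 11:40-12:50, 13:50-15:05.
The longest is 13:50-15:05 at 75 minutes.

75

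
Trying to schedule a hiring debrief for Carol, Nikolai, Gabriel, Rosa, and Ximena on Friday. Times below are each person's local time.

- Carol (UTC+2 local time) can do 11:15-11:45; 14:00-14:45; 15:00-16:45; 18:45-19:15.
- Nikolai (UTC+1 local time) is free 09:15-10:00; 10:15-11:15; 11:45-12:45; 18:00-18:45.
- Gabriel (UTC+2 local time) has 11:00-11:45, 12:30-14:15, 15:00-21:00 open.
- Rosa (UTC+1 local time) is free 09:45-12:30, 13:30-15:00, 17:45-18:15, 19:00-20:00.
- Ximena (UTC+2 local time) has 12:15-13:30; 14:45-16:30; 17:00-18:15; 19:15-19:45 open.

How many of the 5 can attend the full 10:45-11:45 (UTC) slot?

2

Carol in UTC: 09:15-09:45, 12:00-12:45, 13:00-14:45, 16:45-17:15 (subtract 2h to convert from UTC+2).
Nikolai in UTC: 08:15-09:00, 09:15-10:15, 10:45-11:45, 17:00-17:45 (subtract 1h to convert from UTC+1).
Gabriel in UTC: 09:00-09:45, 10:30-12:15, 13:00-19:00 (subtract 2h to convert from UTC+2).
Rosa in UTC: 08:45-11:30, 12:30-14:00, 16:45-17:15, 18:00-19:00 (subtract 1h to convert from UTC+1).
Ximena in UTC: 10:15-11:30, 12:45-14:30, 15:00-16:15, 17:15-17:45 (subtract 2h to convert from UTC+2).
Nikolai and Gabriel can make the full 10:45-11:45 slot — that's 2.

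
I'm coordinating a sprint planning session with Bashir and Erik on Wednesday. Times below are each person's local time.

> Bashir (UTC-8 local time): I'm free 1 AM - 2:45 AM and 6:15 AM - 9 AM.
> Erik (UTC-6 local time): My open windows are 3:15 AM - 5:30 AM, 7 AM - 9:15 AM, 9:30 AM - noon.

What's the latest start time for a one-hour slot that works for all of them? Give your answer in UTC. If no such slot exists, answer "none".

Bashir in UTC: 09:00-10:45, 14:15-17:00 (add 8h to convert from UTC-8).
Erik in UTC: 09:15-11:30, 13:00-15:15, 15:30-18:00 (add 6h to convert from UTC-6).
Bashir ∩ Erik: 09:15-10:45, 14:15-15:15, 15:30-17:00.
The last common window of at least 60 minutes is 15:30-17:00; a 60-minute meeting can start as late as 16:00 and still end by 17:00.

16:00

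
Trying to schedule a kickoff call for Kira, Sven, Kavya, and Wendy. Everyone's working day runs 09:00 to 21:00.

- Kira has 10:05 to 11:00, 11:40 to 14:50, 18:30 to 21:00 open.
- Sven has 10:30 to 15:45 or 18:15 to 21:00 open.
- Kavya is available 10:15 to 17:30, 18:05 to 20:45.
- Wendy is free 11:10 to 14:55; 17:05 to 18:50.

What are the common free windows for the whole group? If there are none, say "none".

11:40-14:50, 18:30-18:50

Kira ∩ Sven: 10:30-11:00, 11:40-14:50, 18:30-21:00.
Kira ∩ Sven ∩ Kavya: 10:30-11:00, 11:40-14:50, 18:30-20:45.
Kira ∩ Sven ∩ Kavya ∩ Wendy: 11:40-14:50, 18:30-18:50.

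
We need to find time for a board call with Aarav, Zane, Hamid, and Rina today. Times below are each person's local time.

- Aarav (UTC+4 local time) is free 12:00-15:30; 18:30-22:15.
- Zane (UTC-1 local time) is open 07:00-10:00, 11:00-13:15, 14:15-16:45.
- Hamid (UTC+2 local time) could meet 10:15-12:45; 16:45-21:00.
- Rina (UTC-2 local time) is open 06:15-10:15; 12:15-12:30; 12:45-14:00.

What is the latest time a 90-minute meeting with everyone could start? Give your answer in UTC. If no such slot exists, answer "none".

09:15

Aarav in UTC: 08:00-11:30, 14:30-18:15 (subtract 4h to convert from UTC+4).
Zane in UTC: 08:00-11:00, 12:00-14:15, 15:15-17:45 (add 1h to convert from UTC-1).
Hamid in UTC: 08:15-10:45, 14:45-19:00 (subtract 2h to convert from UTC+2).
Rina in UTC: 08:15-12:15, 14:15-14:30, 14:45-16:00 (add 2h to convert from UTC-2).
Aarav ∩ Zane: 08:00-11:00, 15:15-17:45.
Aarav ∩ Zane ∩ Hamid: 08:15-10:45, 15:15-17:45.
Aarav ∩ Zane ∩ Hamid ∩ Rina: 08:15-10:45, 15:15-16:00.
The last common window of at least 90 minutes is 08:15-10:45; a 90-minute meeting can start as late as 09:15 and still end by 10:45.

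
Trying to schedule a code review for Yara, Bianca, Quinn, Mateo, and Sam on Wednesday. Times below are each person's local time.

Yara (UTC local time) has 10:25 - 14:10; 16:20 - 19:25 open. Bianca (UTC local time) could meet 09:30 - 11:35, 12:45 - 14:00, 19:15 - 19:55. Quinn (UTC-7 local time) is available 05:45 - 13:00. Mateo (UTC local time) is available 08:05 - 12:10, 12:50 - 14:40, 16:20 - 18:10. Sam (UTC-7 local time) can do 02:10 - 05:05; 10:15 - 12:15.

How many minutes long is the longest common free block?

Yara in UTC: 10:25-14:10, 16:20-19:25.
Bianca in UTC: 09:30-11:35, 12:45-14:00, 19:15-19:55.
Quinn in UTC: 12:45-20:00 (add 7h to convert from UTC-7).
Mateo in UTC: 08:05-12:10, 12:50-14:40, 16:20-18:10.
Sam in UTC: 09:10-12:05, 17:15-19:15 (add 7h to convert from UTC-7).
Yara ∩ Bianca: 10:25-11:35, 12:45-14:00, 19:15-19:25.
Yara ∩ Bianca ∩ Quinn: 12:45-14:00, 19:15-19:25.
Yara ∩ Bianca ∩ Quinn ∩ Mateo: 12:50-14:00.
Yara ∩ Bianca ∩ Quinn ∩ Mateo ∩ Sam: ∅.
There is no time when everyone is free.
No common window exists, so the longest block is 0 minutes.

0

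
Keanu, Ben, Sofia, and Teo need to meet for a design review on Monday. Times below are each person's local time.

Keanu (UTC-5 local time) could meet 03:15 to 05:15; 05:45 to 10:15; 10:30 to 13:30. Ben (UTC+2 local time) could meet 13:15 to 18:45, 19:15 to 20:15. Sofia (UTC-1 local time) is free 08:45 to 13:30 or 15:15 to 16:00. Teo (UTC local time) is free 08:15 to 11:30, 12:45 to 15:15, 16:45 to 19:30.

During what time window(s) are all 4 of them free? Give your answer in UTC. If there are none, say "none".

Keanu in UTC: 08:15-10:15, 10:45-15:15, 15:30-18:30 (add 5h to convert from UTC-5).
Ben in UTC: 11:15-16:45, 17:15-18:15 (subtract 2h to convert from UTC+2).
Sofia in UTC: 09:45-14:30, 16:15-17:00 (add 1h to convert from UTC-1).
Teo in UTC: 08:15-11:30, 12:45-15:15, 16:45-19:30.
Keanu ∩ Ben: 11:15-15:15, 15:30-16:45, 17:15-18:15.
Keanu ∩ Ben ∩ Sofia: 11:15-14:30, 16:15-16:45.
Keanu ∩ Ben ∩ Sofia ∩ Teo: 11:15-11:30, 12:45-14:30.
Those are the intersection windows.

11:15-11:30, 12:45-14:30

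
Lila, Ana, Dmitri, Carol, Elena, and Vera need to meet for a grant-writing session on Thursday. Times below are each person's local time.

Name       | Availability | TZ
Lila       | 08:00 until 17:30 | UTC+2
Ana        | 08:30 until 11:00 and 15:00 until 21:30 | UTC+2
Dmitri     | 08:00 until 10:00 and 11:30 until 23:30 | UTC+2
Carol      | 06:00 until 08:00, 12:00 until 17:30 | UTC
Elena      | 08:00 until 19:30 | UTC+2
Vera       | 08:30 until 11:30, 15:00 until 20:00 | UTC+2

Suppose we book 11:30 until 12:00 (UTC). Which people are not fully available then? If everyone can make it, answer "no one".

Lila in UTC: 06:00-15:30 (subtract 2h to convert from UTC+2).
Ana in UTC: 06:30-09:00, 13:00-19:30 (subtract 2h to convert from UTC+2).
Dmitri in UTC: 06:00-08:00, 09:30-21:30 (subtract 2h to convert from UTC+2).
Carol in UTC: 06:00-08:00, 12:00-17:30.
Elena in UTC: 06:00-17:30 (subtract 2h to convert from UTC+2).
Vera in UTC: 06:30-09:30, 13:00-18:00 (subtract 2h to convert from UTC+2).
Lila: free for 11:30-12:00. Ana: not fully free for 11:30-12:00. Dmitri: free for 11:30-12:00. Carol: not fully free for 11:30-12:00. Elena: free for 11:30-12:00. Vera: not fully free for 11:30-12:00.

Ana, Carol, Vera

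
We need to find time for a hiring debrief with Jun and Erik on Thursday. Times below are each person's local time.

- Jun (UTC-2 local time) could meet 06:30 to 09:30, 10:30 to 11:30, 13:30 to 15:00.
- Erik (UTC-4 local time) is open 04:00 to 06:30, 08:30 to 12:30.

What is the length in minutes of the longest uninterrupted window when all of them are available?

120

Jun in UTC: 08:30-11:30, 12:30-13:30, 15:30-17:00 (add 2h to convert from UTC-2).
Erik in UTC: 08:00-10:30, 12:30-16:30 (add 4h to convert from UTC-4).
Jun ∩ Erik: 08:30-10:30, 12:30-13:30, 15:30-16:30.
Those are the intersection windows.
The longest is 08:30-10:30 at 120 minutes.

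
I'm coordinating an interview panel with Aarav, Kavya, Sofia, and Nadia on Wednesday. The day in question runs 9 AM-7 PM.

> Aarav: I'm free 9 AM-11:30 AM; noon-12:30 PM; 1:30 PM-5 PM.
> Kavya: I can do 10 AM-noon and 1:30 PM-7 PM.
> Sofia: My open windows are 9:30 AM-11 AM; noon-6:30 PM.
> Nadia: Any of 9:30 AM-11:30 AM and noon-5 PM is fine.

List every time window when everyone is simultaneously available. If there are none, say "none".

10:00-11:00, 13:30-17:00

Aarav ∩ Kavya: 10:00-11:30, 13:30-17:00.
Aarav ∩ Kavya ∩ Sofia: 10:00-11:00, 13:30-17:00.
Aarav ∩ Kavya ∩ Sofia ∩ Nadia: 10:00-11:00, 13:30-17:00.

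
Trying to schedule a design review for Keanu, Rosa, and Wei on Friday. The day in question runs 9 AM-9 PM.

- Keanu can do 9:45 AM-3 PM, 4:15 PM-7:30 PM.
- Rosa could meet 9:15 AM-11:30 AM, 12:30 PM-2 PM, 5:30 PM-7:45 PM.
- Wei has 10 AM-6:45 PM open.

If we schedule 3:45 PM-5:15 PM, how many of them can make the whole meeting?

Wei can make the full 15:45-17:15 slot — that's 1.

1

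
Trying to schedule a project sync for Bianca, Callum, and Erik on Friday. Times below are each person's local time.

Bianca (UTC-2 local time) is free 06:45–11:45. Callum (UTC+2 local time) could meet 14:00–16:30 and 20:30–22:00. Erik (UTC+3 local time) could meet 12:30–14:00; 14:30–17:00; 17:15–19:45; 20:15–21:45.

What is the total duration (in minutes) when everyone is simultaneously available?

Bianca in UTC: 08:45-13:45 (add 2h to convert from UTC-2).
Callum in UTC: 12:00-14:30, 18:30-20:00 (subtract 2h to convert from UTC+2).
Erik in UTC: 09:30-11:00, 11:30-14:00, 14:15-16:45, 17:15-18:45 (subtract 3h to convert from UTC+3).
Bianca ∩ Callum: 12:00-13:45.
Bianca ∩ Callum ∩ Erik: 12:00-13:45.
So the common availability across everyone is 12:00-13:45.
That's a single block of 105 minutes.

105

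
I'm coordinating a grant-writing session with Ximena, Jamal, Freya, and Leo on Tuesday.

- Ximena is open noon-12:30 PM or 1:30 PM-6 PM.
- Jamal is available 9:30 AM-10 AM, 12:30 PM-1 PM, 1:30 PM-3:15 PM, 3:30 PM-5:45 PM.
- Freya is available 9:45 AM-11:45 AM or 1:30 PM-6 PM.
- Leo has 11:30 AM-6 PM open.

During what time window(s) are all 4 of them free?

Ximena ∩ Jamal: 13:30-15:15, 15:30-17:45.
Ximena ∩ Jamal ∩ Freya: 13:30-15:15, 15:30-17:45.
Ximena ∩ Jamal ∩ Freya ∩ Leo: 13:30-15:15, 15:30-17:45.

13:30-15:15, 15:30-17:45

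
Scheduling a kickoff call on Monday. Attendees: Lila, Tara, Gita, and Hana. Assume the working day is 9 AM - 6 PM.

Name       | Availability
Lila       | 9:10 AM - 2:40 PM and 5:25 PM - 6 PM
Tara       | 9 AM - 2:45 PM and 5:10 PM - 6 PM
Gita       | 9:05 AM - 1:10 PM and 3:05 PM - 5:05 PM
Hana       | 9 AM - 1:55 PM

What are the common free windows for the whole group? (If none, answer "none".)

09:10-13:10

Lila ∩ Tara: 09:10-14:40, 17:25-18:00.
Lila ∩ Tara ∩ Gita: 09:10-13:10.
Lila ∩ Tara ∩ Gita ∩ Hana: 09:10-13:10.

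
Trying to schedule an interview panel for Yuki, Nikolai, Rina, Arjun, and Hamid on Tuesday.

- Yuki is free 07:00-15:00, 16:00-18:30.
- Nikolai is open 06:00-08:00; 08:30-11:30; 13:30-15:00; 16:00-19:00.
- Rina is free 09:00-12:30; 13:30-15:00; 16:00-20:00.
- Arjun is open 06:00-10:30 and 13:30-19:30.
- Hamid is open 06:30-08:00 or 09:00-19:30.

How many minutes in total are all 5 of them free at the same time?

Yuki ∩ Nikolai: 07:00-08:00, 08:30-11:30, 13:30-15:00, 16:00-18:30.
Yuki ∩ Nikolai ∩ Rina: 09:00-11:30, 13:30-15:00, 16:00-18:30.
Yuki ∩ Nikolai ∩ Rina ∩ Arjun: 09:00-10:30, 13:30-15:00, 16:00-18:30.
Yuki ∩ Nikolai ∩ Rina ∩ Arjun ∩ Hamid: 09:00-10:30, 13:30-15:00, 16:00-18:30.
Summing the common windows: 90 + 90 + 150 = 330 minutes.

330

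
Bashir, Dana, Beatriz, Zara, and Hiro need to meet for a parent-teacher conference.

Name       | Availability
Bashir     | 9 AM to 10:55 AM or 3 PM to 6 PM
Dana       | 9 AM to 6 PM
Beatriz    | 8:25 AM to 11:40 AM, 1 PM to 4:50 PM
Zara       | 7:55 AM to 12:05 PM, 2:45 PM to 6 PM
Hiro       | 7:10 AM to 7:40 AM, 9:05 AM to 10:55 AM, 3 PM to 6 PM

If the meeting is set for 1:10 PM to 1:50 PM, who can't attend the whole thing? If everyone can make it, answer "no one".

Bashir: not fully free for 13:10-13:50. Dana: free for 13:10-13:50. Beatriz: free for 13:10-13:50. Zara: not fully free for 13:10-13:50. Hiro: not fully free for 13:10-13:50.

Bashir, Hiro, Zara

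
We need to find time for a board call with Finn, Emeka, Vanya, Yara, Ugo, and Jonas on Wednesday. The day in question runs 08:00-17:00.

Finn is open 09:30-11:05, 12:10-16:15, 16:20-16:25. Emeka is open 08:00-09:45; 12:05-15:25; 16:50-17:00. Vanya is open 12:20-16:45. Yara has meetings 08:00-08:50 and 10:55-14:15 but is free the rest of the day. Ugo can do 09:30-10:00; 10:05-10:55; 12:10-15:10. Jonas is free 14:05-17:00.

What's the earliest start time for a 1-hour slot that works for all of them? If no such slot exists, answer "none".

none

Finn free: 09:30-11:05, 12:10-16:15, 16:20-16:25.
Emeka free: 08:00-09:45, 12:05-15:25, 16:50-17:00.
Vanya free: 12:20-16:45.
Yara free: 08:50-10:55, 14:15-17:00 (invert busy blocks within the working day).
Ugo free: 09:30-10:00, 10:05-10:55, 12:10-15:10.
Jonas free: 14:05-17:00.
Finn ∩ Emeka: 09:30-09:45, 12:10-15:25.
Finn ∩ Emeka ∩ Vanya: 12:20-15:25.
Finn ∩ Emeka ∩ Vanya ∩ Yara: 14:15-15:25.
Finn ∩ Emeka ∩ Vanya ∩ Yara ∩ Ugo: 14:15-15:10.
Finn ∩ Emeka ∩ Vanya ∩ Yara ∩ Ugo ∩ Jonas: 14:15-15:10.
No common window is at least 60 minutes long.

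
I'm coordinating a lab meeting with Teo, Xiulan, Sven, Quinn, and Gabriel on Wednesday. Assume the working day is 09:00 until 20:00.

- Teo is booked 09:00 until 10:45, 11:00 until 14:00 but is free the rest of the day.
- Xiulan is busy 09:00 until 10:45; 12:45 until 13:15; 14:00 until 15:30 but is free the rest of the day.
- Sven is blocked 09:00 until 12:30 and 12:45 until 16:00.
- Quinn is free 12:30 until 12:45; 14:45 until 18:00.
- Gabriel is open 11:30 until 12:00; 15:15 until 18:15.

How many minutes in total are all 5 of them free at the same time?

Teo free: 10:45-11:00, 14:00-20:00 (invert busy blocks within the working day).
Xiulan free: 10:45-12:45, 13:15-14:00, 15:30-20:00 (invert busy blocks within the working day).
Sven free: 12:30-12:45, 16:00-20:00 (invert busy blocks within the working day).
Quinn free: 12:30-12:45, 14:45-18:00.
Gabriel free: 11:30-12:00, 15:15-18:15.
Teo ∩ Xiulan: 10:45-11:00, 15:30-20:00.
Teo ∩ Xiulan ∩ Sven: 16:00-20:00.
Teo ∩ Xiulan ∩ Sven ∩ Quinn: 16:00-18:00.
Teo ∩ Xiulan ∩ Sven ∩ Quinn ∩ Gabriel: 16:00-18:00.
That's a single block of 120 minutes.

120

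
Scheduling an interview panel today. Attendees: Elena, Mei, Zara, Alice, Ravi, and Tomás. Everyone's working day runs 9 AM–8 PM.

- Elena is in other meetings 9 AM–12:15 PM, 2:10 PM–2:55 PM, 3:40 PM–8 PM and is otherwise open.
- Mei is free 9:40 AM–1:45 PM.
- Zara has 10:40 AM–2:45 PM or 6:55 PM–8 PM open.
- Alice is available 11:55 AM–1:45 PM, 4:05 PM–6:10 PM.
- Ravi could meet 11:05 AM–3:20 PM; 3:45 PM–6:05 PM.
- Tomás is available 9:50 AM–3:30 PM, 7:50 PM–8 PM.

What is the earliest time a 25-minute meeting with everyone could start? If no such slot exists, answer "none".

Elena free: 12:15-14:10, 14:55-15:40 (invert busy blocks within the working day).
Mei free: 09:40-13:45.
Zara free: 10:40-14:45, 18:55-20:00.
Alice free: 11:55-13:45, 16:05-18:10.
Ravi free: 11:05-15:20, 15:45-18:05.
Tomás free: 09:50-15:30, 19:50-20:00.
Elena ∩ Mei: 12:15-13:45.
Elena ∩ Mei ∩ Zara: 12:15-13:45.
Elena ∩ Mei ∩ Zara ∩ Alice: 12:15-13:45.
Elena ∩ Mei ∩ Zara ∩ Alice ∩ Ravi: 12:15-13:45.
Elena ∩ Mei ∩ Zara ∩ Alice ∩ Ravi ∩ Tomás: 12:15-13:45.
The first common window of at least 25 minutes is 12:15-13:45, so the earliest start is 12:15.

12:15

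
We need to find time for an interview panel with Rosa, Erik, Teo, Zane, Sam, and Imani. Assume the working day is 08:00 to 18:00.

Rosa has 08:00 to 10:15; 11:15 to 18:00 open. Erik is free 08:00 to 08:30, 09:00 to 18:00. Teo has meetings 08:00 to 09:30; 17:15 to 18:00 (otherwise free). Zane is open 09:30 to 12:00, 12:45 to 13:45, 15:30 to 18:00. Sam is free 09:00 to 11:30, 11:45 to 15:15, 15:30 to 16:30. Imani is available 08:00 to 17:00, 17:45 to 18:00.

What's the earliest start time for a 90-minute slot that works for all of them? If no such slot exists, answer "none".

none

Rosa free: 08:00-10:15, 11:15-18:00.
Erik free: 08:00-08:30, 09:00-18:00.
Teo free: 09:30-17:15 (invert busy blocks within the working day).
Zane free: 09:30-12:00, 12:45-13:45, 15:30-18:00.
Sam free: 09:00-11:30, 11:45-15:15, 15:30-16:30.
Imani free: 08:00-17:00, 17:45-18:00.
Rosa ∩ Erik: 08:00-08:30, 09:00-10:15, 11:15-18:00.
Rosa ∩ Erik ∩ Teo: 09:30-10:15, 11:15-17:15.
Rosa ∩ Erik ∩ Teo ∩ Zane: 09:30-10:15, 11:15-12:00, 12:45-13:45, 15:30-17:15.
Rosa ∩ Erik ∩ Teo ∩ Zane ∩ Sam: 09:30-10:15, 11:15-11:30, 11:45-12:00, 12:45-13:45, 15:30-16:30.
Rosa ∩ Erik ∩ Teo ∩ Zane ∩ Sam ∩ Imani: 09:30-10:15, 11:15-11:30, 11:45-12:00, 12:45-13:45, 15:30-16:30.
So the common availability across everyone is 09:30-10:15, 11:15-11:30, 11:45-12:00, 12:45-13:45, 15:30-16:30.
No common window is at least 90 minutes long.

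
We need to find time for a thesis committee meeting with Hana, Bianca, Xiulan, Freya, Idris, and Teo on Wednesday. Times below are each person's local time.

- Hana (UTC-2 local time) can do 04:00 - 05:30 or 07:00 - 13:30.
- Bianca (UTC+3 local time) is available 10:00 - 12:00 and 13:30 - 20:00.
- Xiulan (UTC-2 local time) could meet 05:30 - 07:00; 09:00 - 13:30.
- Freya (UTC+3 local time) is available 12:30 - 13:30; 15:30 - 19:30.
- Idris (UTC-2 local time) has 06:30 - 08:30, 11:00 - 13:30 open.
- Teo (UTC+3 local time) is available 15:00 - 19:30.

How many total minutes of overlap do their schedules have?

150

Hana in UTC: 06:00-07:30, 09:00-15:30 (add 2h to convert from UTC-2).
Bianca in UTC: 07:00-09:00, 10:30-17:00 (subtract 3h to convert from UTC+3).
Xiulan in UTC: 07:30-09:00, 11:00-15:30 (add 2h to convert from UTC-2).
Freya in UTC: 09:30-10:30, 12:30-16:30 (subtract 3h to convert from UTC+3).
Idris in UTC: 08:30-10:30, 13:00-15:30 (add 2h to convert from UTC-2).
Teo in UTC: 12:00-16:30 (subtract 3h to convert from UTC+3).
Hana ∩ Bianca: 07:00-07:30, 10:30-15:30.
Hana ∩ Bianca ∩ Xiulan: 11:00-15:30.
Hana ∩ Bianca ∩ Xiulan ∩ Freya: 12:30-15:30.
Hana ∩ Bianca ∩ Xiulan ∩ Freya ∩ Idris: 13:00-15:30.
Hana ∩ Bianca ∩ Xiulan ∩ Freya ∩ Idris ∩ Teo: 13:00-15:30.
So the common availability across everyone is 13:00-15:30.
That's a single block of 150 minutes.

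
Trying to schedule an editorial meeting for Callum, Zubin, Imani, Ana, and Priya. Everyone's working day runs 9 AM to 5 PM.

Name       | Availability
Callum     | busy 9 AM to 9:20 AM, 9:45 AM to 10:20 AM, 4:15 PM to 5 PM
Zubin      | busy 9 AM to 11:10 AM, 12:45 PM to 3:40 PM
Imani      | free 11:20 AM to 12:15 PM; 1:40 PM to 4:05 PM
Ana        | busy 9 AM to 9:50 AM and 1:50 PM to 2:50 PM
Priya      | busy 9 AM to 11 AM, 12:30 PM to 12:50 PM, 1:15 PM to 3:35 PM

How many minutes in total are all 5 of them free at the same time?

Callum free: 09:20-09:45, 10:20-16:15 (invert busy blocks within the working day).
Zubin free: 11:10-12:45, 15:40-17:00 (invert busy blocks within the working day).
Imani free: 11:20-12:15, 13:40-16:05.
Ana free: 09:50-13:50, 14:50-17:00 (invert busy blocks within the working day).
Priya free: 11:00-12:30, 12:50-13:15, 15:35-17:00 (invert busy blocks within the working day).
Callum ∩ Zubin: 11:10-12:45, 15:40-16:15.
Callum ∩ Zubin ∩ Imani: 11:20-12:15, 15:40-16:05.
Callum ∩ Zubin ∩ Imani ∩ Ana: 11:20-12:15, 15:40-16:05.
Callum ∩ Zubin ∩ Imani ∩ Ana ∩ Priya: 11:20-12:15, 15:40-16:05.
Summing the common windows: 55 + 25 = 80 minutes.

80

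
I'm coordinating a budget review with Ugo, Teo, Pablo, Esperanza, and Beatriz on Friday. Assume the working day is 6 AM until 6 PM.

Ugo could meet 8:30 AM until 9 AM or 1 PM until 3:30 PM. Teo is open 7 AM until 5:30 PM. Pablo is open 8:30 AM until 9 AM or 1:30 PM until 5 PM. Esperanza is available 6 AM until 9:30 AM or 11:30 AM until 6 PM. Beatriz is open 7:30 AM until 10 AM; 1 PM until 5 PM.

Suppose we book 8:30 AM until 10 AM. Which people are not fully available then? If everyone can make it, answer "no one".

Ugo: not fully free for 08:30-10:00. Teo: free for 08:30-10:00. Pablo: not fully free for 08:30-10:00. Esperanza: not fully free for 08:30-10:00. Beatriz: free for 08:30-10:00.

Esperanza, Pablo, Ugo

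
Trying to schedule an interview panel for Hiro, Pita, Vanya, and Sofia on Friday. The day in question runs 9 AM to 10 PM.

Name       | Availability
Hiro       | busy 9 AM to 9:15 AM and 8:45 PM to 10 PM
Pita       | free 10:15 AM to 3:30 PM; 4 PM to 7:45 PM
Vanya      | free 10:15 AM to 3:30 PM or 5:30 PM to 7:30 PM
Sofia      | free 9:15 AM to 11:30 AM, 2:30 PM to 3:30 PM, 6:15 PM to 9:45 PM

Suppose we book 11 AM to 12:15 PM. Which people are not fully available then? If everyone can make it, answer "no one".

Sofia

Hiro free: 09:15-20:45 (invert busy blocks within the working day).
Pita free: 10:15-15:30, 16:00-19:45.
Vanya free: 10:15-15:30, 17:30-19:30.
Sofia free: 09:15-11:30, 14:30-15:30, 18:15-21:45.
Hiro: free for 11:00-12:15. Pita: free for 11:00-12:15. Vanya: free for 11:00-12:15. Sofia: not fully free for 11:00-12:15.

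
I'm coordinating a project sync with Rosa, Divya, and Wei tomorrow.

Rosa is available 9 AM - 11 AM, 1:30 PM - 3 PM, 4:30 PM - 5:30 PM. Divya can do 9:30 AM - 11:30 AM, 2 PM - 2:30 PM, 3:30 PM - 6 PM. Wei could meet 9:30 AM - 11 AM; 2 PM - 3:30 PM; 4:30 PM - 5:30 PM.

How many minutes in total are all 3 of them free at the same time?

Rosa ∩ Divya: 09:30-11:00, 14:00-14:30, 16:30-17:30.
Rosa ∩ Divya ∩ Wei: 09:30-11:00, 14:00-14:30, 16:30-17:30.
Summing the common windows: 90 + 30 + 60 = 180 minutes.

180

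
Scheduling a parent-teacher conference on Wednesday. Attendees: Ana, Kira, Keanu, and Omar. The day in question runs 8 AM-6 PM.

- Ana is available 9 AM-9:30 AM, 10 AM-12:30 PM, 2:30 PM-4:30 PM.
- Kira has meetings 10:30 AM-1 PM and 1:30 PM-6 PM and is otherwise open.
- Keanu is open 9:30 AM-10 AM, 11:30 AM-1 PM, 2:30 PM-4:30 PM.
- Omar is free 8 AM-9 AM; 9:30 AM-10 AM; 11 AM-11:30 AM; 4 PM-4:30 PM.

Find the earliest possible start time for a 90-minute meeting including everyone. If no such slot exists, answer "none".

Ana free: 09:00-09:30, 10:00-12:30, 14:30-16:30.
Kira free: 08:00-10:30, 13:00-13:30 (invert busy blocks within the working day).
Keanu free: 09:30-10:00, 11:30-13:00, 14:30-16:30.
Omar free: 08:00-09:00, 09:30-10:00, 11:00-11:30, 16:00-16:30.
Ana ∩ Kira: 09:00-09:30, 10:00-10:30.
Ana ∩ Kira ∩ Keanu: ∅.
Ana ∩ Kira ∩ Keanu ∩ Omar: ∅.
There is no time when everyone is free.
No common window is at least 90 minutes long.

none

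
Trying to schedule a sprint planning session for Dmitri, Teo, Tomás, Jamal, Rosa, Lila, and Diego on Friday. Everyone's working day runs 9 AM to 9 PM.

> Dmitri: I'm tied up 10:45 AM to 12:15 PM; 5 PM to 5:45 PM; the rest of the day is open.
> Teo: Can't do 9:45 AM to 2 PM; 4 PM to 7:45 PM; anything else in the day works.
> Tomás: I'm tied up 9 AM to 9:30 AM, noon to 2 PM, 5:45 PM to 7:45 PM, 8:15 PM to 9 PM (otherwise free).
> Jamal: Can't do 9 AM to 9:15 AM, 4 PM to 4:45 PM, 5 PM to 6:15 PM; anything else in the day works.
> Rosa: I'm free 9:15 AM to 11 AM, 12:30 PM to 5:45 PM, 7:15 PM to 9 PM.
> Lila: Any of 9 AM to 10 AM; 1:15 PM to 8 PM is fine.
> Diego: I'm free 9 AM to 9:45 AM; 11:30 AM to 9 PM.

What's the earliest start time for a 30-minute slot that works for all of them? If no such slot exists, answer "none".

Dmitri free: 09:00-10:45, 12:15-17:00, 17:45-21:00 (invert busy blocks within the working day).
Teo free: 09:00-09:45, 14:00-16:00, 19:45-21:00 (invert busy blocks within the working day).
Tomás free: 09:30-12:00, 14:00-17:45, 19:45-20:15 (invert busy blocks within the working day).
Jamal free: 09:15-16:00, 16:45-17:00, 18:15-21:00 (invert busy blocks within the working day).
Rosa free: 09:15-11:00, 12:30-17:45, 19:15-21:00.
Lila free: 09:00-10:00, 13:15-20:00.
Diego free: 09:00-09:45, 11:30-21:00.
Dmitri ∩ Teo: 09:00-09:45, 14:00-16:00, 19:45-21:00.
Dmitri ∩ Teo ∩ Tomás: 09:30-09:45, 14:00-16:00, 19:45-20:15.
Dmitri ∩ Teo ∩ Tomás ∩ Jamal: 09:30-09:45, 14:00-16:00, 19:45-20:15.
Dmitri ∩ Teo ∩ Tomás ∩ Jamal ∩ Rosa: 09:30-09:45, 14:00-16:00, 19:45-20:15.
Dmitri ∩ Teo ∩ Tomás ∩ Jamal ∩ Rosa ∩ Lila: 09:30-09:45, 14:00-16:00, 19:45-20:00.
Dmitri ∩ Teo ∩ Tomás ∩ Jamal ∩ Rosa ∩ Lila ∩ Diego: 09:30-09:45, 14:00-16:00, 19:45-20:00.
The first common window of at least 30 minutes is 14:00-16:00, so the earliest start is 14:00.

14:00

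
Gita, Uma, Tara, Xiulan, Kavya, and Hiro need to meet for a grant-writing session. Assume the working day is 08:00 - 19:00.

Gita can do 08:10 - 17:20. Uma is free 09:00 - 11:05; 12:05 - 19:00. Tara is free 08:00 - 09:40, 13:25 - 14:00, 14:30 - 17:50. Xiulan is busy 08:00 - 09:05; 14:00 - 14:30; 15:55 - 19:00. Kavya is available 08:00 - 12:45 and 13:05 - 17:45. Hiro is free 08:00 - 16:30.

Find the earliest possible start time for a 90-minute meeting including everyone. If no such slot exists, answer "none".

Gita free: 08:10-17:20.
Uma free: 09:00-11:05, 12:05-19:00.
Tara free: 08:00-09:40, 13:25-14:00, 14:30-17:50.
Xiulan free: 09:05-14:00, 14:30-15:55 (invert busy blocks within the working day).
Kavya free: 08:00-12:45, 13:05-17:45.
Hiro free: 08:00-16:30.
Gita ∩ Uma: 09:00-11:05, 12:05-17:20.
Gita ∩ Uma ∩ Tara: 09:00-09:40, 13:25-14:00, 14:30-17:20.
Gita ∩ Uma ∩ Tara ∩ Xiulan: 09:05-09:40, 13:25-14:00, 14:30-15:55.
Gita ∩ Uma ∩ Tara ∩ Xiulan ∩ Kavya: 09:05-09:40, 13:25-14:00, 14:30-15:55.
Gita ∩ Uma ∩ Tara ∩ Xiulan ∩ Kavya ∩ Hiro: 09:05-09:40, 13:25-14:00, 14:30-15:55.
No common window is at least 90 minutes long.

none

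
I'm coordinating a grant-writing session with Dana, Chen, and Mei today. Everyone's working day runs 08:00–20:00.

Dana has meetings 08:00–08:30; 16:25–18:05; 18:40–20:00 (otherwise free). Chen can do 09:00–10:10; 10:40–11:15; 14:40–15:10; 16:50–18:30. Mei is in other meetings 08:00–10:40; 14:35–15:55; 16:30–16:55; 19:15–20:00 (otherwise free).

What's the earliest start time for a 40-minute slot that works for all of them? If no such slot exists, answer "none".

Dana free: 08:30-16:25, 18:05-18:40 (invert busy blocks within the working day).
Chen free: 09:00-10:10, 10:40-11:15, 14:40-15:10, 16:50-18:30.
Mei free: 10:40-14:35, 15:55-16:30, 16:55-19:15 (invert busy blocks within the working day).
Dana ∩ Chen: 09:00-10:10, 10:40-11:15, 14:40-15:10, 18:05-18:30.
Dana ∩ Chen ∩ Mei: 10:40-11:15, 18:05-18:30.
Those are the intersection windows.
No common window is at least 40 minutes long.

none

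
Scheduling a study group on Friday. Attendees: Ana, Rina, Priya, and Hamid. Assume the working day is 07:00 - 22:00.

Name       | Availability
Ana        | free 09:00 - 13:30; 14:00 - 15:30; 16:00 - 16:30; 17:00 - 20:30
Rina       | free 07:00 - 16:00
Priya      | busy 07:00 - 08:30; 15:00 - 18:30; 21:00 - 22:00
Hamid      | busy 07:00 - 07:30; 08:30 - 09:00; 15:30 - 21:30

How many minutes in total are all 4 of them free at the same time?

Ana free: 09:00-13:30, 14:00-15:30, 16:00-16:30, 17:00-20:30.
Rina free: 07:00-16:00.
Priya free: 08:30-15:00, 18:30-21:00 (invert busy blocks within the working day).
Hamid free: 07:30-08:30, 09:00-15:30, 21:30-22:00 (invert busy blocks within the working day).
Ana ∩ Rina: 09:00-13:30, 14:00-15:30.
Ana ∩ Rina ∩ Priya: 09:00-13:30, 14:00-15:00.
Ana ∩ Rina ∩ Priya ∩ Hamid: 09:00-13:30, 14:00-15:00.
So the common availability across everyone is 09:00-13:30, 14:00-15:00.
Summing the common windows: 270 + 60 = 330 minutes.

330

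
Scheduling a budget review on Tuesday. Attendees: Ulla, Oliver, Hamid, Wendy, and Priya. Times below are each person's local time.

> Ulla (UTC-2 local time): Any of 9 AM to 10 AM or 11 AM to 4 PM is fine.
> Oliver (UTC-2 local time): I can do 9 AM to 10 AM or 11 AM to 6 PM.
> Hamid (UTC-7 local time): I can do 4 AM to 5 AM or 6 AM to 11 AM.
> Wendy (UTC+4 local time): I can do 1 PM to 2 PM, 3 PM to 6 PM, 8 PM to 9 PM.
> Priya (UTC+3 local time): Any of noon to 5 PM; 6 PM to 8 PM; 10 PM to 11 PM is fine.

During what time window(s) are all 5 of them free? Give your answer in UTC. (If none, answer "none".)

11:00-12:00, 13:00-14:00, 16:00-17:00

Ulla in UTC: 11:00-12:00, 13:00-18:00 (add 2h to convert from UTC-2).
Oliver in UTC: 11:00-12:00, 13:00-20:00 (add 2h to convert from UTC-2).
Hamid in UTC: 11:00-12:00, 13:00-18:00 (add 7h to convert from UTC-7).
Wendy in UTC: 09:00-10:00, 11:00-14:00, 16:00-17:00 (subtract 4h to convert from UTC+4).
Priya in UTC: 09:00-14:00, 15:00-17:00, 19:00-20:00 (subtract 3h to convert from UTC+3).
Ulla ∩ Oliver: 11:00-12:00, 13:00-18:00.
Ulla ∩ Oliver ∩ Hamid: 11:00-12:00, 13:00-18:00.
Ulla ∩ Oliver ∩ Hamid ∩ Wendy: 11:00-12:00, 13:00-14:00, 16:00-17:00.
Ulla ∩ Oliver ∩ Hamid ∩ Wendy ∩ Priya: 11:00-12:00, 13:00-14:00, 16:00-17:00.
So the common availability across everyone is 11:00-12:00, 13:00-14:00, 16:00-17:00.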